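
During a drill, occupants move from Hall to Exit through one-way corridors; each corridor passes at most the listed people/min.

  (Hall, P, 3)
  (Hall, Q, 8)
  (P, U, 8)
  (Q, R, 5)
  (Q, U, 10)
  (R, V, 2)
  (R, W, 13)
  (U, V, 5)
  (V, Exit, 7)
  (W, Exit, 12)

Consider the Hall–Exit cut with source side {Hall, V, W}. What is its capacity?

30

Edges leaving {Hall, V, W}: Hall→P (3), Hall→Q (8), V→Exit (7), W→Exit (12).
Cut capacity = 3 + 8 + 7 + 12 = 30.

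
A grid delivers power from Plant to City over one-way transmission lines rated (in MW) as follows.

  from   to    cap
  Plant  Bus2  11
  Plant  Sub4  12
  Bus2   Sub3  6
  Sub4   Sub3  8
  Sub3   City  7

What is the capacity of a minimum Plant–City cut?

Augment Plant→Bus2→Sub3→City: bottleneck 6, flow now 6.
Augment Plant→Sub4→Sub3→City: bottleneck 1, flow now 7.
No augmenting path remains; maximum flow = 7.
By max-flow min-cut, the minimum cut capacity equals the max flow.
In the residual graph, reachable from Plant: {Plant, Bus2, Sub4, Sub3}.
Min-cut edges: Sub3→City (7); capacity 7 = 7.

7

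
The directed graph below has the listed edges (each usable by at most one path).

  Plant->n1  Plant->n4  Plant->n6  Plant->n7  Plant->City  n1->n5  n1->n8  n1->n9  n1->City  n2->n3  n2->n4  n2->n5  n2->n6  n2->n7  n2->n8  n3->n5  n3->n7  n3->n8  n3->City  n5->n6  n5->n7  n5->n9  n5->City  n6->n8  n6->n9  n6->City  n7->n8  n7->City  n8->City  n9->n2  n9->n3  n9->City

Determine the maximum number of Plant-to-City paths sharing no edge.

Assign every edge capacity 1; by Menger, the answer equals the max flow.
Path Plant→City (+1); total 1.
Path Plant→n1→City (+1); total 2.
Path Plant→n6→City (+1); total 3.
Path Plant→n7→City (+1); total 4.
No residual Plant→City path; max flow = 4.
Certifying cut of size 4: {Plant→City, Plant→n1, Plant→n6, Plant→n7}.

4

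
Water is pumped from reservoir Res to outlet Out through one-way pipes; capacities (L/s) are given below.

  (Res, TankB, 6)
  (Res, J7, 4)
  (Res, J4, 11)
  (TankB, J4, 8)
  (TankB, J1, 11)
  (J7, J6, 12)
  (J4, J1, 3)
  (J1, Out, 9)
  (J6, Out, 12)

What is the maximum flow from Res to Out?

Augment Res→TankB→J1→Out: bottleneck 6, flow now 6.
Augment Res→J7→J6→Out: bottleneck 4, flow now 10.
Augment Res→J4→J1→Out: bottleneck 3, flow now 13.
No augmenting path remains; maximum flow = 13.
In the residual graph, reachable from Res: {Res, J4}.
Min-cut edges: Res→TankB (6), Res→J7 (4), J4→J1 (3); capacity 6 + 4 + 3 = 13.
This cut is saturated, so no flow can exceed 13.

13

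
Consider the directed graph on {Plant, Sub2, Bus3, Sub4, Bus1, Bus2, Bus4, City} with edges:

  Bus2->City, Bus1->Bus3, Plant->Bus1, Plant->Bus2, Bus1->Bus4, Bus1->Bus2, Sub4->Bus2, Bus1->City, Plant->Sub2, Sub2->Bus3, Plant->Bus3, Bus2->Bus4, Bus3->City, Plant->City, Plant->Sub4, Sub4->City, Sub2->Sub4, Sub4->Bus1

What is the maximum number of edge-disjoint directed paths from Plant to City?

Assign every edge capacity 1; by Menger, the answer equals the max flow.
Path Plant→City (+1); total 1.
Path Plant→Bus3→City (+1); total 2.
Path Plant→Sub4→City (+1); total 3.
Path Plant→Bus1→City (+1); total 4.
Path Plant→Bus2→City (+1); total 5.
No residual Plant→City path; max flow = 5.
Certifying cut of size 5: {Bus1→City, Bus2→City, Bus3→City, Plant→City, Sub4→City}.

5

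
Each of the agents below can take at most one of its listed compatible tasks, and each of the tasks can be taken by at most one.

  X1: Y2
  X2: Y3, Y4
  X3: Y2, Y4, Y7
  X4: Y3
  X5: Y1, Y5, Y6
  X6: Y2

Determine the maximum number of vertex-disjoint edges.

5

Unit-capacity flow: source→left, listed edges, right→sink; max matching = max flow.
Augmenting path X1→Y2 (+1); matched 1.
Augmenting path X2→Y3 (+1); matched 2.
Augmenting path X3→Y4 (+1); matched 3.
Augmenting path X5→Y1 (+1); matched 4.
Augmenting path X4→Y3→X2→Y4→X3→Y7 (+1); matched 5.
No augmenting path remains; maximum matching = 5.
König certificate: {X2, X3, X4, X5, Y2} is a vertex cover of size 5 (every listed pair touches it), so no matching can be larger.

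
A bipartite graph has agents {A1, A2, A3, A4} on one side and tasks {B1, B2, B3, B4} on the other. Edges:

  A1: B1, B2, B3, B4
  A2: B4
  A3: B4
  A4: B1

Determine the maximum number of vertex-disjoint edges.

3

Unit-capacity flow: source→left, listed edges, right→sink; max matching = max flow.
Augmenting path A1→B1 (+1); matched 1.
Augmenting path A2→B4 (+1); matched 2.
Augmenting path A4→B1→A1→B2 (+1); matched 3.
No augmenting path remains; maximum matching = 3.
König certificate: {A1, A4, B4} is a vertex cover of size 3 (every listed pair touches it), so no matching can be larger.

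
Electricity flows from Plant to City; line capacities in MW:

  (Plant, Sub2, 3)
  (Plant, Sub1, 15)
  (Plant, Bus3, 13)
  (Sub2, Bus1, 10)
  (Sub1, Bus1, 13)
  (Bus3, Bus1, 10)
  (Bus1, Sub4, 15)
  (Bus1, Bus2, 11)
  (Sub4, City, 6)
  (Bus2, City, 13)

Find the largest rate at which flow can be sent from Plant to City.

Augment Plant→Sub2→Bus1→Sub4→City: bottleneck 3, flow now 3.
Augment Plant→Sub1→Bus1→Sub4→City: bottleneck 3, flow now 6.
Augment Plant→Sub1→Bus1→Bus2→City: bottleneck 10, flow now 16.
Augment Plant→Bus3→Bus1→Bus2→City: bottleneck 1, flow now 17.
No augmenting path remains; maximum flow = 17.
In the residual graph, reachable from Plant: {Plant, Sub2, Sub1, Bus3, Bus1, Sub4}.
Min-cut edges: Bus1→Bus2 (11), Sub4→City (6); capacity 11 + 6 = 17.
This cut is saturated, so no flow can exceed 17.

17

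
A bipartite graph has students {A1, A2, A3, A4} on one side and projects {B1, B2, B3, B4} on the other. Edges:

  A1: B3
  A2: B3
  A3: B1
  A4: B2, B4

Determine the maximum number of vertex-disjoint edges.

Unit-capacity flow: source→left, listed edges, right→sink; max matching = max flow.
Augmenting path A1→B3 (+1); matched 1.
Augmenting path A3→B1 (+1); matched 2.
Augmenting path A4→B2 (+1); matched 3.
No augmenting path remains; maximum matching = 3.
König certificate: {A3, A4, B3} is a vertex cover of size 3 (every listed pair touches it), so no matching can be larger.

3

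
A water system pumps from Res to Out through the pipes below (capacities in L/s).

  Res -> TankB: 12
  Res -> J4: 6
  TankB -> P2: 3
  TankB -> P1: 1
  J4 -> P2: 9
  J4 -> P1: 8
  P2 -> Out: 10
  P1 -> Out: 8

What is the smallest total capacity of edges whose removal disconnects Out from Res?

10

Augment Res→TankB→P2→Out: bottleneck 3, flow now 3.
Augment Res→TankB→P1→Out: bottleneck 1, flow now 4.
Augment Res→J4→P2→Out: bottleneck 6, flow now 10.
No augmenting path remains; maximum flow = 10.
By max-flow min-cut, the minimum cut capacity equals the max flow.
In the residual graph, reachable from Res: {Res, TankB}.
Min-cut edges: Res→J4 (6), TankB→P2 (3), TankB→P1 (1); capacity 6 + 3 + 1 = 10.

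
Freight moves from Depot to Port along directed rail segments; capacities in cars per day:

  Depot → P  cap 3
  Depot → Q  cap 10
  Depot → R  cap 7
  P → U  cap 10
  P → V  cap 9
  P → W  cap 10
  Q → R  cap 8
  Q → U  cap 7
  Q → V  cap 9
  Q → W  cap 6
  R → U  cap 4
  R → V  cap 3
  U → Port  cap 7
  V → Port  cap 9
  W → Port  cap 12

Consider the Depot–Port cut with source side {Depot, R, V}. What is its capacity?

Edges leaving {Depot, R, V}: Depot→P (3), Depot→Q (10), R→U (4), V→Port (9).
Cut capacity = 3 + 10 + 4 + 9 = 26.

26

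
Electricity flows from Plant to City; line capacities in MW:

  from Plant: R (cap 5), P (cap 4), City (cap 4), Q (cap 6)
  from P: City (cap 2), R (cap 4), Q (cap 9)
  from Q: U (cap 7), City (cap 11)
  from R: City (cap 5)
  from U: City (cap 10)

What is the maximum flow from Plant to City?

Augment Plant→City: bottleneck 4, flow now 4.
Augment Plant→P→City: bottleneck 2, flow now 6.
Augment Plant→Q→City: bottleneck 6, flow now 12.
Augment Plant→R→City: bottleneck 5, flow now 17.
Augment Plant→P→Q→City: bottleneck 2, flow now 19.
No augmenting path remains; maximum flow = 19.
In the residual graph, reachable from Plant: {Plant}.
Min-cut edges: Plant→P (4), Plant→Q (6), Plant→R (5), Plant→City (4); capacity 4 + 6 + 5 + 4 = 19.
This cut is saturated, so no flow can exceed 19.

19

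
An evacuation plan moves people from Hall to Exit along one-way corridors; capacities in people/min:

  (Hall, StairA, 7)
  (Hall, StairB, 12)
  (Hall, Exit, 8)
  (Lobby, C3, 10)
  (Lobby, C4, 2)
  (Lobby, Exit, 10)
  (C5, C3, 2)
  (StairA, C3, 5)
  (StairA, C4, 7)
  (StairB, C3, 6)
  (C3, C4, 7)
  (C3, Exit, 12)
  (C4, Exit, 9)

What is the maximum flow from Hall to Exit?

Augment Hall→Exit: bottleneck 8, flow now 8.
Augment Hall→StairA→C3→Exit: bottleneck 5, flow now 13.
Augment Hall→StairA→C4→Exit: bottleneck 2, flow now 15.
Augment Hall→StairB→C3→Exit: bottleneck 6, flow now 21.
No augmenting path remains; maximum flow = 21.
In the residual graph, reachable from Hall: {Hall, StairB}.
Min-cut edges: Hall→StairA (7), Hall→Exit (8), StairB→C3 (6); capacity 7 + 8 + 6 = 21.
This cut is saturated, so no flow can exceed 21.

21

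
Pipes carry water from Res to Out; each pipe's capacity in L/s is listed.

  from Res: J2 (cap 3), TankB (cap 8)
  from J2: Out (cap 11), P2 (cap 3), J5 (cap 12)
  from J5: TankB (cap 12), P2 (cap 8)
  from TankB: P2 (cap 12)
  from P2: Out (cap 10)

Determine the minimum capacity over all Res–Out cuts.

Augment Res→J2→Out: bottleneck 3, flow now 3.
Augment Res→TankB→P2→Out: bottleneck 8, flow now 11.
No augmenting path remains; maximum flow = 11.
By max-flow min-cut, the minimum cut capacity equals the max flow.
In the residual graph, reachable from Res: {Res}.
Min-cut edges: Res→J2 (3), Res→TankB (8); capacity 3 + 8 = 11.

11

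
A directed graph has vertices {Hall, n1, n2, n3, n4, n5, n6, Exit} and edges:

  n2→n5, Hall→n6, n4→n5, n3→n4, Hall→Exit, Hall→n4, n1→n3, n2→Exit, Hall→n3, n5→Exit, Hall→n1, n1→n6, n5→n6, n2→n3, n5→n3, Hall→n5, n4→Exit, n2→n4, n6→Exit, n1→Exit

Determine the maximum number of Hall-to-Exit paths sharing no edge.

Assign every edge capacity 1; by Menger, the answer equals the max flow.
Path Hall→Exit (+1); total 1.
Path Hall→n1→Exit (+1); total 2.
Path Hall→n4→Exit (+1); total 3.
Path Hall→n5→Exit (+1); total 4.
Path Hall→n6→Exit (+1); total 5.
No residual Hall→Exit path; max flow = 5.
Certifying cut of size 5: {Hall→Exit, Hall→n1, n4→Exit, n5→Exit, n6→Exit}.

5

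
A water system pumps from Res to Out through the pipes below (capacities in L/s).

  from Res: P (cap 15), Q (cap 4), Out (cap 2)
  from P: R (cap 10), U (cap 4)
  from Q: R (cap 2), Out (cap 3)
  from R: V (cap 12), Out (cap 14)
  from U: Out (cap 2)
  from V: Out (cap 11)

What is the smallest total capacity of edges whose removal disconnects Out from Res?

18

Augment Res→Out: bottleneck 2, flow now 2.
Augment Res→Q→Out: bottleneck 3, flow now 5.
Augment Res→P→R→Out: bottleneck 10, flow now 15.
Augment Res→P→U→Out: bottleneck 2, flow now 17.
Augment Res→Q→R→Out: bottleneck 1, flow now 18.
No augmenting path remains; maximum flow = 18.
By max-flow min-cut, the minimum cut capacity equals the max flow.
In the residual graph, reachable from Res: {Res, P, U}.
Min-cut edges: Res→Q (4), Res→Out (2), P→R (10), U→Out (2); capacity 4 + 2 + 10 + 2 = 18.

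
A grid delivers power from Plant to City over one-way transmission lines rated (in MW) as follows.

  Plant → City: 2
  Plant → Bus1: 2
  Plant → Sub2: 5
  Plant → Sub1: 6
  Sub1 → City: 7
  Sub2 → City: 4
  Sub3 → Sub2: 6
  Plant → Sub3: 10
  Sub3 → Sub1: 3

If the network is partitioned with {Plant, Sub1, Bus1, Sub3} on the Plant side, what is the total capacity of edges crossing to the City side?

Edges leaving {Plant, Sub1, Bus1, Sub3}: Plant→Sub2 (5), Plant→City (2), Sub1→City (7), Sub3→Sub2 (6).
Cut capacity = 5 + 2 + 7 + 6 = 20.

20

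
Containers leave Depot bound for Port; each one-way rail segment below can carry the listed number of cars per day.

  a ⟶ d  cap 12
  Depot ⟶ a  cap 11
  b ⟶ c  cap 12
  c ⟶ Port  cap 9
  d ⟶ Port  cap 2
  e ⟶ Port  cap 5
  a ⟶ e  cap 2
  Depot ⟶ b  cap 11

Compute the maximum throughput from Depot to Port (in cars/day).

Augment Depot→a→d→Port: bottleneck 2, flow now 2.
Augment Depot→a→e→Port: bottleneck 2, flow now 4.
Augment Depot→b→c→Port: bottleneck 9, flow now 13.
No augmenting path remains; maximum flow = 13.
In the residual graph, reachable from Depot: {Depot, a, b, c, d}.
Min-cut edges: a→e (2), c→Port (9), d→Port (2); capacity 2 + 9 + 2 = 13.
This cut is saturated, so no flow can exceed 13.

13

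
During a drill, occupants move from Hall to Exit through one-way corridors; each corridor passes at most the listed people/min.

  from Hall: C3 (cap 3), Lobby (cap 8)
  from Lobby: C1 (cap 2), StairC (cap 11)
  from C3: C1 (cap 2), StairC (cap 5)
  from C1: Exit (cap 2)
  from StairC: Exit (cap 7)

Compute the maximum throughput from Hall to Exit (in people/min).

9

Augment Hall→Lobby→C1→Exit: bottleneck 2, flow now 2.
Augment Hall→Lobby→StairC→Exit: bottleneck 6, flow now 8.
Augment Hall→C3→StairC→Exit: bottleneck 1, flow now 9.
No augmenting path remains; maximum flow = 9.
In the residual graph, reachable from Hall: {Hall, Lobby, C3, C1, StairC}.
Min-cut edges: C1→Exit (2), StairC→Exit (7); capacity 2 + 7 = 9.
This cut is saturated, so no flow can exceed 9.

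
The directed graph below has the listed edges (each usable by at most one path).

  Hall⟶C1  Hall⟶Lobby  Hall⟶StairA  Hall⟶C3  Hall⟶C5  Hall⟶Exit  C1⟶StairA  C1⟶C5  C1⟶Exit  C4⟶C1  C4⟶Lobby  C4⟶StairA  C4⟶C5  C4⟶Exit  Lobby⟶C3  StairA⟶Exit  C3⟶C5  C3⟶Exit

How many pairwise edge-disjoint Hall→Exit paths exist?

4

Assign every edge capacity 1; by Menger, the answer equals the max flow.
Path Hall→Exit (+1); total 1.
Path Hall→C1→Exit (+1); total 2.
Path Hall→StairA→Exit (+1); total 3.
Path Hall→C3→Exit (+1); total 4.
No residual Hall→Exit path; max flow = 4.
Certifying cut of size 4: {C3→Exit, Hall→C1, Hall→Exit, Hall→StairA}.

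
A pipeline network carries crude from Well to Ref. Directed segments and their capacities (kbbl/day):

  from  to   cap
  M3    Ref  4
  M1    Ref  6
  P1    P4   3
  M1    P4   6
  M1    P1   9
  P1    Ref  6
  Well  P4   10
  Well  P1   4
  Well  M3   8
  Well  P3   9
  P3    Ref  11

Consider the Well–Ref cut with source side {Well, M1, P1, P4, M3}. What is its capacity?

25

Edges leaving {Well, M1, P1, P4, M3}: Well→P3 (9), M1→Ref (6), P1→Ref (6), M3→Ref (4).
Cut capacity = 9 + 6 + 6 + 4 = 25.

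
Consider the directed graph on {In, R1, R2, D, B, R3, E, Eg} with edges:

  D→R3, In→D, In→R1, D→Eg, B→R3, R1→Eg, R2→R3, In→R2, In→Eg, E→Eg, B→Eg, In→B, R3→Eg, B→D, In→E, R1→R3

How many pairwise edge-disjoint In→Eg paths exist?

Assign every edge capacity 1; by Menger, the answer equals the max flow.
Path In→Eg (+1); total 1.
Path In→R1→Eg (+1); total 2.
Path In→D→Eg (+1); total 3.
Path In→B→Eg (+1); total 4.
Path In→E→Eg (+1); total 5.
Path In→R2→R3→Eg (+1); total 6.
No residual In→Eg path; max flow = 6.
Certifying cut of size 6: {In→B, In→D, In→E, In→Eg, In→R1, In→R2}.

6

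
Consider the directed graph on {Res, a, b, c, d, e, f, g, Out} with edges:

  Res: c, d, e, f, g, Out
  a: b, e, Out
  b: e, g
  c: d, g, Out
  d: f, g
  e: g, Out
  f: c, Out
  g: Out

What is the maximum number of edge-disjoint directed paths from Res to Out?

Assign every edge capacity 1; by Menger, the answer equals the max flow.
Path Res→Out (+1); total 1.
Path Res→c→Out (+1); total 2.
Path Res→e→Out (+1); total 3.
Path Res→f→Out (+1); total 4.
Path Res→g→Out (+1); total 5.
No residual Res→Out path; max flow = 5.
Certifying cut of size 5: {Res→Out, Res→e, c→Out, f→Out, g→Out}.

5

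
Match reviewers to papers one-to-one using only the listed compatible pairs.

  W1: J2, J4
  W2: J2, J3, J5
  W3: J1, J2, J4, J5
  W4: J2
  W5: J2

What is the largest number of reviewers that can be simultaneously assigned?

Unit-capacity flow: source→left, listed edges, right→sink; max matching = max flow.
Augmenting path W1→J2 (+1); matched 1.
Augmenting path W2→J3 (+1); matched 2.
Augmenting path W3→J1 (+1); matched 3.
Augmenting path W4→J2→W1→J4 (+1); matched 4.
No augmenting path remains; maximum matching = 4.
König certificate: {W1, W2, W3, J2} is a vertex cover of size 4 (every listed pair touches it), so no matching can be larger.

4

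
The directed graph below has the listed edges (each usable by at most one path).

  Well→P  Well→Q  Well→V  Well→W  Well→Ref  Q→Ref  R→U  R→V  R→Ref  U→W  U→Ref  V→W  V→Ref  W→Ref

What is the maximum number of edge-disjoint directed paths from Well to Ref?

Assign every edge capacity 1; by Menger, the answer equals the max flow.
Path Well→Ref (+1); total 1.
Path Well→Q→Ref (+1); total 2.
Path Well→V→Ref (+1); total 3.
Path Well→W→Ref (+1); total 4.
No residual Well→Ref path; max flow = 4.
Certifying cut of size 4: {Well→Q, Well→Ref, Well→V, Well→W}.

4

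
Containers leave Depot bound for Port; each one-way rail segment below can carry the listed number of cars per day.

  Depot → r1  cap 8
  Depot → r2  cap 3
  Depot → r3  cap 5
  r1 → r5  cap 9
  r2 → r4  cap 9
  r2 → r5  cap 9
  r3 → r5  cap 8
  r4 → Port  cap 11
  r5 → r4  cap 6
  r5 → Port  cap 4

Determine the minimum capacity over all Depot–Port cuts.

13

Augment Depot→r1→r5→Port: bottleneck 4, flow now 4.
Augment Depot→r2→r4→Port: bottleneck 3, flow now 7.
Augment Depot→r1→r5→r4→Port: bottleneck 4, flow now 11.
Augment Depot→r3→r5→r4→Port: bottleneck 2, flow now 13.
No augmenting path remains; maximum flow = 13.
By max-flow min-cut, the minimum cut capacity equals the max flow.
In the residual graph, reachable from Depot: {Depot, r1, r3, r5}.
Min-cut edges: Depot→r2 (3), r5→r4 (6), r5→Port (4); capacity 3 + 6 + 4 = 13.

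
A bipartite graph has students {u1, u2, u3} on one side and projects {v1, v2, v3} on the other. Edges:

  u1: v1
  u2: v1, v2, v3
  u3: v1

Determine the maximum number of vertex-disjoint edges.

Unit-capacity flow: source→left, listed edges, right→sink; max matching = max flow.
Augmenting path u1→v1 (+1); matched 1.
Augmenting path u2→v2 (+1); matched 2.
No augmenting path remains; maximum matching = 2.
König certificate: {u2, v1} is a vertex cover of size 2 (every listed pair touches it), so no matching can be larger.

2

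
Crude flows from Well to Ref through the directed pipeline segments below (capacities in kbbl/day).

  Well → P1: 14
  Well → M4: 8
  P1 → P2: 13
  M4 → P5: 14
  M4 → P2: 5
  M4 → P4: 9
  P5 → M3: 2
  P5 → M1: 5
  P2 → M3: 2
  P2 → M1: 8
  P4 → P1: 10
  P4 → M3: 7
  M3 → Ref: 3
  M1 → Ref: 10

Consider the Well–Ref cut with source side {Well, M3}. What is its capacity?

25

Edges leaving {Well, M3}: Well→P1 (14), Well→M4 (8), M3→Ref (3).
Cut capacity = 14 + 8 + 3 = 25.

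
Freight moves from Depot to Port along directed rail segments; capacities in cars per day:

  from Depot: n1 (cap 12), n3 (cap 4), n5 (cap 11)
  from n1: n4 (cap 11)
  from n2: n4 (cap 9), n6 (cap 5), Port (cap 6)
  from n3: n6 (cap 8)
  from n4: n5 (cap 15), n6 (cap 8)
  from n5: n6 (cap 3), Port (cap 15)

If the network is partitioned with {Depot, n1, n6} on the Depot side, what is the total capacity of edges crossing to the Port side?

26

Edges leaving {Depot, n1, n6}: Depot→n3 (4), Depot→n5 (11), n1→n4 (11).
Cut capacity = 4 + 11 + 11 = 26.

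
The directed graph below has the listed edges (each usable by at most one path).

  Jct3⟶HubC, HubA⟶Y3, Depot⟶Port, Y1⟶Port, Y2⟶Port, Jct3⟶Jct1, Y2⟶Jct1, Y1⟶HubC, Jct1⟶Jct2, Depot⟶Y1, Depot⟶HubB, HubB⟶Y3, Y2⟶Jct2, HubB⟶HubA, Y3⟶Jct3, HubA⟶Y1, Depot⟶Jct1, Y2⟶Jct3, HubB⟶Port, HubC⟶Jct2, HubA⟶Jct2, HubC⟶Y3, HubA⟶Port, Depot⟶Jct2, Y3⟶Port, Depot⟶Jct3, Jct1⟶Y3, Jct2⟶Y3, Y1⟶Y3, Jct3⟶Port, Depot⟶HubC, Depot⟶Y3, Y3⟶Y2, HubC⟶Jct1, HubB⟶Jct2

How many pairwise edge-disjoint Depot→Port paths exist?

6

Assign every edge capacity 1; by Menger, the answer equals the max flow.
Path Depot→Port (+1); total 1.
Path Depot→Jct3→Port (+1); total 2.
Path Depot→HubB→Port (+1); total 3.
Path Depot→Y1→Port (+1); total 4.
Path Depot→Y3→Port (+1); total 5.
Path Depot→Jct1→Y3→Y2→Port (+1); total 6.
No residual Depot→Port path; max flow = 6.
Certifying cut of size 6: {Depot→HubB, Depot→Port, Depot→Y1, Jct3→Port, Y3→Port, Y3→Y2}.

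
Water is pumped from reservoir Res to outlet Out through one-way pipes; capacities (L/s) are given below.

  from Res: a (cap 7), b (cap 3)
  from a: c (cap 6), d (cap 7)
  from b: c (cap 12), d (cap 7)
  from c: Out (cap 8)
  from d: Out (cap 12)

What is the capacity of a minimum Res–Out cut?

10

Augment Res→a→c→Out: bottleneck 6, flow now 6.
Augment Res→a→d→Out: bottleneck 1, flow now 7.
Augment Res→b→c→Out: bottleneck 2, flow now 9.
Augment Res→b→d→Out: bottleneck 1, flow now 10.
No augmenting path remains; maximum flow = 10.
By max-flow min-cut, the minimum cut capacity equals the max flow.
In the residual graph, reachable from Res: {Res}.
Min-cut edges: Res→a (7), Res→b (3); capacity 7 + 3 = 10.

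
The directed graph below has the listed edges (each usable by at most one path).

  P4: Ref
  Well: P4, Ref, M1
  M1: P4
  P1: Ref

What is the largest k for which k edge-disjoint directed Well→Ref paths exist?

Assign every edge capacity 1; by Menger, the answer equals the max flow.
Path Well→Ref (+1); total 1.
Path Well→P4→Ref (+1); total 2.
No residual Well→Ref path; max flow = 2.
Certifying cut of size 2: {P4→Ref, Well→Ref}.

2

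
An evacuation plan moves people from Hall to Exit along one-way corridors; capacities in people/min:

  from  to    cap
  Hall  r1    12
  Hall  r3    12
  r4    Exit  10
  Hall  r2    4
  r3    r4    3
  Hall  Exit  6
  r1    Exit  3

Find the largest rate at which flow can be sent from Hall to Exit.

Augment Hall→Exit: bottleneck 6, flow now 6.
Augment Hall→r1→Exit: bottleneck 3, flow now 9.
Augment Hall→r3→r4→Exit: bottleneck 3, flow now 12.
No augmenting path remains; maximum flow = 12.
In the residual graph, reachable from Hall: {Hall, r1, r2, r3}.
Min-cut edges: Hall→Exit (6), r1→Exit (3), r3→r4 (3); capacity 6 + 3 + 3 = 12.
This cut is saturated, so no flow can exceed 12.

12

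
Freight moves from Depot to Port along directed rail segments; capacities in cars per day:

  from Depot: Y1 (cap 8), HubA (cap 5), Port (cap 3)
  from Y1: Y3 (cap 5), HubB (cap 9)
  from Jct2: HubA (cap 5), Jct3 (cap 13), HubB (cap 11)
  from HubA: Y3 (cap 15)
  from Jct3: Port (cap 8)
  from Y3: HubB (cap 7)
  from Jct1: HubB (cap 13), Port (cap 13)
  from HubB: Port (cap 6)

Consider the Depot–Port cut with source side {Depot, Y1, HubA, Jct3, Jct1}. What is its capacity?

Edges leaving {Depot, Y1, HubA, Jct3, Jct1}: Depot→Port (3), Y1→Y3 (5), Y1→HubB (9), HubA→Y3 (15), Jct3→Port (8), Jct1→HubB (13), Jct1→Port (13).
Cut capacity = 3 + 5 + 9 + 15 + 8 + 13 + 13 = 66.

66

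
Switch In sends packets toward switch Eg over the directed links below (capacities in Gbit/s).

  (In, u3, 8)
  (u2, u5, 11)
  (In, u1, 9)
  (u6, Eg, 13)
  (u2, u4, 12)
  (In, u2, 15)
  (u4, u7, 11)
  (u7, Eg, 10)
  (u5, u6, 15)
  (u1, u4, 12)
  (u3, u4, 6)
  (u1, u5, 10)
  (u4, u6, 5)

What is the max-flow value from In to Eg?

23

Augment In→u1→u4→u6→Eg: bottleneck 5, flow now 5.
Augment In→u1→u4→u7→Eg: bottleneck 4, flow now 9.
Augment In→u2→u4→u7→Eg: bottleneck 6, flow now 15.
Augment In→u2→u5→u6→Eg: bottleneck 8, flow now 23.
No augmenting path remains; maximum flow = 23.
In the residual graph, reachable from In: {In, u1, u2, u3, u4, u5, u6, u7}.
Min-cut edges: u6→Eg (13), u7→Eg (10); capacity 13 + 10 = 23.
This cut is saturated, so no flow can exceed 23.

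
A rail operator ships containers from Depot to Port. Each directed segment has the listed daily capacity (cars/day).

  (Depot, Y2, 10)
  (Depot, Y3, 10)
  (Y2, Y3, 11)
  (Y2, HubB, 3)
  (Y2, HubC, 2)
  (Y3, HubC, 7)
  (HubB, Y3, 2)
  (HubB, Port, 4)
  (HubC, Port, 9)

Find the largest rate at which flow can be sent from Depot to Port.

Augment Depot→Y2→HubB→Port: bottleneck 3, flow now 3.
Augment Depot→Y2→HubC→Port: bottleneck 2, flow now 5.
Augment Depot→Y3→HubC→Port: bottleneck 7, flow now 12.
No augmenting path remains; maximum flow = 12.
In the residual graph, reachable from Depot: {Depot, Y2, Y3}.
Min-cut edges: Y2→HubB (3), Y2→HubC (2), Y3→HubC (7); capacity 3 + 2 + 7 = 12.
This cut is saturated, so no flow can exceed 12.

12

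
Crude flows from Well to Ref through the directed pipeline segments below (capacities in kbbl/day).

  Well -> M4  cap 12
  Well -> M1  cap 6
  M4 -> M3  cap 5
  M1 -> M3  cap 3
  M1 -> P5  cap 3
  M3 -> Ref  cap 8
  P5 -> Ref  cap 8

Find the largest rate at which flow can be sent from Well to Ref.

11

Augment Well→M4→M3→Ref: bottleneck 5, flow now 5.
Augment Well→M1→M3→Ref: bottleneck 3, flow now 8.
Augment Well→M1→P5→Ref: bottleneck 3, flow now 11.
No augmenting path remains; maximum flow = 11.
In the residual graph, reachable from Well: {Well, M4}.
Min-cut edges: Well→M1 (6), M4→M3 (5); capacity 6 + 5 = 11.
This cut is saturated, so no flow can exceed 11.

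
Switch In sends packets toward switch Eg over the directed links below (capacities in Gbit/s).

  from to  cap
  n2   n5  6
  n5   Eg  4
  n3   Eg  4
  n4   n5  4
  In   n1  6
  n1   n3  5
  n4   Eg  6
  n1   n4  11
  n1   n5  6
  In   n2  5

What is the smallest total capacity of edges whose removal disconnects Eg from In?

10

Augment In→n1→n3→Eg: bottleneck 4, flow now 4.
Augment In→n1→n4→Eg: bottleneck 2, flow now 6.
Augment In→n2→n5→Eg: bottleneck 4, flow now 10.
No augmenting path remains; maximum flow = 10.
By max-flow min-cut, the minimum cut capacity equals the max flow.
In the residual graph, reachable from In: {In, n2, n5}.
Min-cut edges: In→n1 (6), n5→Eg (4); capacity 6 + 4 = 10.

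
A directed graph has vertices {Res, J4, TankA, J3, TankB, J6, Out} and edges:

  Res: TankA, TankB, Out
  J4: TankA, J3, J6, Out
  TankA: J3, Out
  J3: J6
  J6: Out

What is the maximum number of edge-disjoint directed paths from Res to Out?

2

Assign every edge capacity 1; by Menger, the answer equals the max flow.
Path Res→Out (+1); total 1.
Path Res→TankA→Out (+1); total 2.
No residual Res→Out path; max flow = 2.
Certifying cut of size 2: {Res→Out, Res→TankA}.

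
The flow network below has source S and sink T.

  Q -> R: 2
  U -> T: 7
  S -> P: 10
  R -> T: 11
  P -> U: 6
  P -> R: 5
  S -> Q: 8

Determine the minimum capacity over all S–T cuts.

12

Augment S→P→R→T: bottleneck 5, flow now 5.
Augment S→P→U→T: bottleneck 5, flow now 10.
Augment S→Q→R→T: bottleneck 2, flow now 12.
No augmenting path remains; maximum flow = 12.
By max-flow min-cut, the minimum cut capacity equals the max flow.
In the residual graph, reachable from S: {S, Q}.
Min-cut edges: S→P (10), Q→R (2); capacity 10 + 2 = 12.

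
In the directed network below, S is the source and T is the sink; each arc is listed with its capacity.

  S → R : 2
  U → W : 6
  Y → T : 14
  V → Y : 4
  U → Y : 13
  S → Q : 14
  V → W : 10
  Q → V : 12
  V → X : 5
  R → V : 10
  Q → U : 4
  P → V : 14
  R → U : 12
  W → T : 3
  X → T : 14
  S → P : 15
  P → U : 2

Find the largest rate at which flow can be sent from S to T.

20

Augment S→P→U→W→T: bottleneck 2, flow now 2.
Augment S→P→V→W→T: bottleneck 1, flow now 3.
Augment S→P→V→X→T: bottleneck 5, flow now 8.
Augment S→P→V→Y→T: bottleneck 4, flow now 12.
Augment S→Q→U→Y→T: bottleneck 4, flow now 16.
Augment S→R→U→Y→T: bottleneck 2, flow now 18.
Augment S→P→V→W→U→Y→T: bottleneck 2, flow now 20. (uses reverse residual edge)
No augmenting path remains; maximum flow = 20.
In the residual graph, reachable from S: {S, P, Q, V, W}.
Min-cut edges: S→R (2), P→U (2), Q→U (4), V→X (5), V→Y (4), W→T (3); capacity 2 + 2 + 4 + 5 + 4 + 3 = 20.
This cut is saturated, so no flow can exceed 20.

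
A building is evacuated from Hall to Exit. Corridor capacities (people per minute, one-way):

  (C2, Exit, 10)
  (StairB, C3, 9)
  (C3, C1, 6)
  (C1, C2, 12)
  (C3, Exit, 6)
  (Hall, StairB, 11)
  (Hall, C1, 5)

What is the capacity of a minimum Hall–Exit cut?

Augment Hall→C1→C2→Exit: bottleneck 5, flow now 5.
Augment Hall→StairB→C3→Exit: bottleneck 6, flow now 11.
Augment Hall→StairB→C3→C1→C2→Exit: bottleneck 3, flow now 14.
No augmenting path remains; maximum flow = 14.
By max-flow min-cut, the minimum cut capacity equals the max flow.
In the residual graph, reachable from Hall: {Hall, StairB}.
Min-cut edges: Hall→C1 (5), StairB→C3 (9); capacity 5 + 9 = 14.

14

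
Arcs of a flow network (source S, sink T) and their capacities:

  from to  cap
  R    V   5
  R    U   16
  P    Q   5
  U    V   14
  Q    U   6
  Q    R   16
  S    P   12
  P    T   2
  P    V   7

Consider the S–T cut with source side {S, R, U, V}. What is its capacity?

Edges leaving {S, R, U, V}: S→P (12).
Cut capacity = 12 = 12.

12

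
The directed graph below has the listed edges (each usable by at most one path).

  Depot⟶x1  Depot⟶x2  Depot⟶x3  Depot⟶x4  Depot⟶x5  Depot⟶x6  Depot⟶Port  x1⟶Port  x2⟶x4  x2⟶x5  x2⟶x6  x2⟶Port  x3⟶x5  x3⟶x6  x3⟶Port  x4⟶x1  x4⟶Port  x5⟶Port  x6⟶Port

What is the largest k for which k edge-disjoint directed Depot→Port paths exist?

Assign every edge capacity 1; by Menger, the answer equals the max flow.
Path Depot→Port (+1); total 1.
Path Depot→x1→Port (+1); total 2.
Path Depot→x2→Port (+1); total 3.
Path Depot→x3→Port (+1); total 4.
Path Depot→x4→Port (+1); total 5.
Path Depot→x5→Port (+1); total 6.
Path Depot→x6→Port (+1); total 7.
No residual Depot→Port path; max flow = 7.
Certifying cut of size 7: {Depot→Port, Depot→x1, Depot→x2, Depot→x3, Depot→x4, Depot→x5, Depot→x6}.

7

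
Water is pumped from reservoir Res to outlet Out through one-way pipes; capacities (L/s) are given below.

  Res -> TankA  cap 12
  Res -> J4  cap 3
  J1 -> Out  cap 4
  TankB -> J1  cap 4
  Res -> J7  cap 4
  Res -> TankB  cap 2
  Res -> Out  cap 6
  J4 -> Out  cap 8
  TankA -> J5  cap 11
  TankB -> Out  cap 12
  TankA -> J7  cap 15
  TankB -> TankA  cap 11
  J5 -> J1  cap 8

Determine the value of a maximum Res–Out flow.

Augment Res→Out: bottleneck 6, flow now 6.
Augment Res→J4→Out: bottleneck 3, flow now 9.
Augment Res→TankB→Out: bottleneck 2, flow now 11.
Augment Res→TankA→J5→J1→Out: bottleneck 4, flow now 15.
No augmenting path remains; maximum flow = 15.
In the residual graph, reachable from Res: {Res, TankA, J5, J1, J7}.
Min-cut edges: Res→J4 (3), Res→TankB (2), Res→Out (6), J1→Out (4); capacity 3 + 2 + 6 + 4 = 15.
This cut is saturated, so no flow can exceed 15.

15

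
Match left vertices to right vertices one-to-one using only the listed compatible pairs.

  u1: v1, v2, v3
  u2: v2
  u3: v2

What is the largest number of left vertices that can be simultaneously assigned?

Unit-capacity flow: source→left, listed edges, right→sink; max matching = max flow.
Augmenting path u1→v1 (+1); matched 1.
Augmenting path u2→v2 (+1); matched 2.
No augmenting path remains; maximum matching = 2.
König certificate: {u1, v2} is a vertex cover of size 2 (every listed pair touches it), so no matching can be larger.

2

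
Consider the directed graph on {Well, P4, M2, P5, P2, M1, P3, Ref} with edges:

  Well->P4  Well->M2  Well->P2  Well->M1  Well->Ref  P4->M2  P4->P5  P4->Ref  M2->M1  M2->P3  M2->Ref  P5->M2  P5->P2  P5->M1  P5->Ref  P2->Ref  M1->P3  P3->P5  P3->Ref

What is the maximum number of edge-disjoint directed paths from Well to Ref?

Assign every edge capacity 1; by Menger, the answer equals the max flow.
Path Well→Ref (+1); total 1.
Path Well→P4→Ref (+1); total 2.
Path Well→M2→Ref (+1); total 3.
Path Well→P2→Ref (+1); total 4.
Path Well→M1→P3→Ref (+1); total 5.
No residual Well→Ref path; max flow = 5.
Certifying cut of size 5: {Well→M1, Well→M2, Well→P2, Well→P4, Well→Ref}.

5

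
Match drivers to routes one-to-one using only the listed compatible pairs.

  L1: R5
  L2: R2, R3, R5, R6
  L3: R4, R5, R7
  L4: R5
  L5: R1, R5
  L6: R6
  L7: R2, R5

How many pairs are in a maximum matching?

6

Unit-capacity flow: source→left, listed edges, right→sink; max matching = max flow.
Augmenting path L1→R5 (+1); matched 1.
Augmenting path L2→R2 (+1); matched 2.
Augmenting path L3→R4 (+1); matched 3.
Augmenting path L5→R1 (+1); matched 4.
Augmenting path L6→R6 (+1); matched 5.
Augmenting path L7→R2→L2→R3 (+1); matched 6.
No augmenting path remains; maximum matching = 6.
König certificate: {L2, L3, L5, L6, L7, R5} is a vertex cover of size 6 (every listed pair touches it), so no matching can be larger.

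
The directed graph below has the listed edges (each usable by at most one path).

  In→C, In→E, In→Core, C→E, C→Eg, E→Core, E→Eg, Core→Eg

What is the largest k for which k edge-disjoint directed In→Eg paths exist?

Assign every edge capacity 1; by Menger, the answer equals the max flow.
Path In→C→Eg (+1); total 1.
Path In→E→Eg (+1); total 2.
Path In→Core→Eg (+1); total 3.
No residual In→Eg path; max flow = 3.
Certifying cut of size 3: {In→C, In→Core, In→E}.

3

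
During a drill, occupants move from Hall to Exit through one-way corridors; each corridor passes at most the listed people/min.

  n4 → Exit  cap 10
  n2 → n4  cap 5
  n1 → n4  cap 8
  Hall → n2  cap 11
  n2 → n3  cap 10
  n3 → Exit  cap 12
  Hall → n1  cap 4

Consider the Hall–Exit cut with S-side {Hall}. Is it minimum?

Given cut capacity: 4 + 11 = 15.
Augment Hall→n1→n4→Exit: bottleneck 4, flow now 4.
Augment Hall→n2→n3→Exit: bottleneck 10, flow now 14.
Augment Hall→n2→n4→Exit: bottleneck 1, flow now 15.
No augmenting path remains; maximum flow = 15.
Cut capacity 15 equals the max flow, so it is a minimum cut.

Yes — it is a minimum cut (capacity 15).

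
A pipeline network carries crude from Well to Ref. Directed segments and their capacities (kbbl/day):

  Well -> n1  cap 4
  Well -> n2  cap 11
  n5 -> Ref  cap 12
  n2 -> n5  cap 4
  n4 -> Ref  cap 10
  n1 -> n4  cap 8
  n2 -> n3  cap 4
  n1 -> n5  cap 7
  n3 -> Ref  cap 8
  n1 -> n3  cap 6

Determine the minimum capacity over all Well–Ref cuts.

12

Augment Well→n1→n3→Ref: bottleneck 4, flow now 4.
Augment Well→n2→n3→Ref: bottleneck 4, flow now 8.
Augment Well→n2→n5→Ref: bottleneck 4, flow now 12.
No augmenting path remains; maximum flow = 12.
By max-flow min-cut, the minimum cut capacity equals the max flow.
In the residual graph, reachable from Well: {Well, n2}.
Min-cut edges: Well→n1 (4), n2→n3 (4), n2→n5 (4); capacity 4 + 4 + 4 = 12.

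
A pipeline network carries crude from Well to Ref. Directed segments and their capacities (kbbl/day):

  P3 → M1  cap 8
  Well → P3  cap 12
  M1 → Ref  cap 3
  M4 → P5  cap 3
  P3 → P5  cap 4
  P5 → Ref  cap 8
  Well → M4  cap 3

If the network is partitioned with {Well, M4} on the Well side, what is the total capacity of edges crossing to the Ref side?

Edges leaving {Well, M4}: Well→P3 (12), M4→P5 (3).
Cut capacity = 12 + 3 = 15.

15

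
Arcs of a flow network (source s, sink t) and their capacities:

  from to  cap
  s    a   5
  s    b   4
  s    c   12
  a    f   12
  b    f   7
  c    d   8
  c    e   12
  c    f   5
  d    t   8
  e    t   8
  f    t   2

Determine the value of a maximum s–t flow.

14

Augment s→a→f→t: bottleneck 2, flow now 2.
Augment s→c→d→t: bottleneck 8, flow now 10.
Augment s→c→e→t: bottleneck 4, flow now 14.
No augmenting path remains; maximum flow = 14.
In the residual graph, reachable from s: {s, a, b, f}.
Min-cut edges: s→c (12), f→t (2); capacity 12 + 2 = 14.
This cut is saturated, so no flow can exceed 14.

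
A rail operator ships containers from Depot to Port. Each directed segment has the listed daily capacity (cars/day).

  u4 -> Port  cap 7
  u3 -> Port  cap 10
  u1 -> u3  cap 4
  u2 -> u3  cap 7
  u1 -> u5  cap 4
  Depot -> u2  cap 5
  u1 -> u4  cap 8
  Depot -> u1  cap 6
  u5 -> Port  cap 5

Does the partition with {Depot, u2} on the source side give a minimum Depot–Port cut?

Given cut capacity: 6 + 7 = 13.
Augment Depot→u1→u3→Port: bottleneck 4, flow now 4.
Augment Depot→u1→u4→Port: bottleneck 2, flow now 6.
Augment Depot→u2→u3→Port: bottleneck 5, flow now 11.
No augmenting path remains; maximum flow = 11.
In the residual graph, reachable from Depot: {Depot}.
Min-cut edges: Depot→u1 (6), Depot→u2 (5); capacity 6 + 5 = 11.
Cut capacity 13 exceeds the max flow 11, so it is not minimum.

No — its capacity is 13, but the minimum cut has capacity 11.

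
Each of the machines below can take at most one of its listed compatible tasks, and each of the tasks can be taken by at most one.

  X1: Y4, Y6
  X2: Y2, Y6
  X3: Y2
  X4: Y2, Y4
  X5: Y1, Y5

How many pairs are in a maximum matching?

Unit-capacity flow: source→left, listed edges, right→sink; max matching = max flow.
Augmenting path X1→Y4 (+1); matched 1.
Augmenting path X2→Y2 (+1); matched 2.
Augmenting path X5→Y1 (+1); matched 3.
Augmenting path X3→Y2→X2→Y6 (+1); matched 4.
No augmenting path remains; maximum matching = 4.
König certificate: {X5, Y2, Y4, Y6} is a vertex cover of size 4 (every listed pair touches it), so no matching can be larger.

4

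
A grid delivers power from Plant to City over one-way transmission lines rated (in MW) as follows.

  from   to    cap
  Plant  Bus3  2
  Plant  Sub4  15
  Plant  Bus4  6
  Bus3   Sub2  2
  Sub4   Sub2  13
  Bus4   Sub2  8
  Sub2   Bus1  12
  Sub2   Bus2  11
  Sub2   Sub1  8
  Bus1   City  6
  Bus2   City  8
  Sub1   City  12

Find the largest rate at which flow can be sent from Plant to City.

Augment Plant→Bus3→Sub2→Bus1→City: bottleneck 2, flow now 2.
Augment Plant→Sub4→Sub2→Bus1→City: bottleneck 4, flow now 6.
Augment Plant→Sub4→Sub2→Bus2→City: bottleneck 8, flow now 14.
Augment Plant→Sub4→Sub2→Sub1→City: bottleneck 1, flow now 15.
Augment Plant→Bus4→Sub2→Sub1→City: bottleneck 6, flow now 21.
No augmenting path remains; maximum flow = 21.
In the residual graph, reachable from Plant: {Plant, Sub4}.
Min-cut edges: Plant→Bus3 (2), Plant→Bus4 (6), Sub4→Sub2 (13); capacity 2 + 6 + 13 = 21.
This cut is saturated, so no flow can exceed 21.

21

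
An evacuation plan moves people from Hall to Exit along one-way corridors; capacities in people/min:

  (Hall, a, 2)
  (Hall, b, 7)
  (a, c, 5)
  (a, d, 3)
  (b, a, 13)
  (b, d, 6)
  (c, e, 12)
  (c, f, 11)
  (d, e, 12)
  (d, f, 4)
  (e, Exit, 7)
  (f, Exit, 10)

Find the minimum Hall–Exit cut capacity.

9

Augment Hall→a→c→e→Exit: bottleneck 2, flow now 2.
Augment Hall→b→d→e→Exit: bottleneck 5, flow now 7.
Augment Hall→b→d→f→Exit: bottleneck 1, flow now 8.
Augment Hall→b→a→c→f→Exit: bottleneck 1, flow now 9.
No augmenting path remains; maximum flow = 9.
By max-flow min-cut, the minimum cut capacity equals the max flow.
In the residual graph, reachable from Hall: {Hall}.
Min-cut edges: Hall→a (2), Hall→b (7); capacity 2 + 7 = 9.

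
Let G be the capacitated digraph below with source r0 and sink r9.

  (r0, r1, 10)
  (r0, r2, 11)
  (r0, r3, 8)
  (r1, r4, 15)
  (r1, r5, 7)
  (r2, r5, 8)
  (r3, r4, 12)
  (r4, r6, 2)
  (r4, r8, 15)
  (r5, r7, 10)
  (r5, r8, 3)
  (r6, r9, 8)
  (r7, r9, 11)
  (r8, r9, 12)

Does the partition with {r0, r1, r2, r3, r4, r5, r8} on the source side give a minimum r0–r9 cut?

Yes — it is a minimum cut (capacity 24).

Given cut capacity: 2 + 10 + 12 = 24.
Augment r0→r1→r4→r6→r9: bottleneck 2, flow now 2.
Augment r0→r1→r4→r8→r9: bottleneck 8, flow now 10.
Augment r0→r2→r5→r7→r9: bottleneck 8, flow now 18.
Augment r0→r3→r4→r8→r9: bottleneck 4, flow now 22.
Augment r0→r3→r4→r1→r5→r7→r9: bottleneck 2, flow now 24. (uses reverse residual edge)
No augmenting path remains; maximum flow = 24.
Cut capacity 24 equals the max flow, so it is a minimum cut.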